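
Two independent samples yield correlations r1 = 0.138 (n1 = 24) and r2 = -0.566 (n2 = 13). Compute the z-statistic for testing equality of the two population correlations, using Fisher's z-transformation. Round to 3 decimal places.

Fisher z-transforms: z1 = atanh(0.138) = 0.138886, z2 = atanh(-0.566) = -0.641618; difference d = 0.780504
Var(d) = 1/21 + 1/10 = 0.0476190 + 0.1000000 = 0.1476190
z = d/√Var(d) = 0.780504 / √0.1476190 = 0.780504 / 0.384212 = 2.031

2.031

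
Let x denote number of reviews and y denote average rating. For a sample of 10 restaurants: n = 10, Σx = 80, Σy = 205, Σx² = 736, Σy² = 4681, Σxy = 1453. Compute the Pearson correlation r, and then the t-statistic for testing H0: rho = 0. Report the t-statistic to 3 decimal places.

-5.051

Numerator: nΣxy − (Σx)(Σy) = 10·1453 − (80)(205) = -1870
Denominator: √[(nΣx²−(Σx)²)(nΣy²−(Σy)²)]
  nΣx²−(Σx)² = 10·736 − 6400 = 960;  nΣy²−(Σy)² = 10·4681 − 42025 = 4785
  √(960·4785) = √4593600 = 2143.2685
r = -1870 / 2143.2685 = -0.8725
t = r·√(n−2)/√(1−r²) = -0.8725·√8 / √(1−0.761256) = -2.467803 / 0.488614 = -5.051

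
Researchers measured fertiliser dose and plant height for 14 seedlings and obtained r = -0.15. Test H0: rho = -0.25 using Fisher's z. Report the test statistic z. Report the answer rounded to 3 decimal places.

Fisher z: atanh(-0.15) = -0.151140, atanh(-0.25) = -0.255413
z = (z_r − z_0)·√(n−3) = (-0.151140 − (-0.255413))·√11 = 0.104273 · 3.316625 = 0.346

0.346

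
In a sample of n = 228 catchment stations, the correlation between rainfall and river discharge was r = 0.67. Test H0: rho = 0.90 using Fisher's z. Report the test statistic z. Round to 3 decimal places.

z_r = atanh(0.67) = 0.810743,  z_0 = atanh(0.90) = 1.472219
SE = 1/√(n−3) = 1/√225 = 0.066667
z = (z_r − z_0)/SE = (0.810743 − 1.472219) / 0.066667 = -0.661476 / 0.066667 = -9.922

-9.922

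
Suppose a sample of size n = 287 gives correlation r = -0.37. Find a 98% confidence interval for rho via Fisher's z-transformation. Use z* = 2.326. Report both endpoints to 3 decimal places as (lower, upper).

(-0.483, -0.245)

z_r = atanh(-0.37) = -0.388423;  SE = 1/√(n−3) = 1/√284 = 0.059339
z-limits: -0.388423 ± 2.326·0.059339 = -0.388423 ± 0.138023 = [-0.526446, -0.250400]
ρ-limits: (tanh -0.526446, tanh -0.250400) = (-0.483, -0.245)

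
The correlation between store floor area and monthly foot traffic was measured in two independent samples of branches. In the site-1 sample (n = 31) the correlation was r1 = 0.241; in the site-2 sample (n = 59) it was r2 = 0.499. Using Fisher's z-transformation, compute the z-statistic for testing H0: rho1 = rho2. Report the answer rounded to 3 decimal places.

-1.305

z1 = atanh(0.241) = 0.245836,  z2 = atanh(0.499) = 0.547974
SE = √(1/(n1−3) + 1/(n2−3)) = √(1/28 + 1/56) = √(0.0357143 + 0.0178571) = √0.0535714 = 0.231455
z = (z1 − z2)/SE = (0.245836 − 0.547974) / 0.231455 = -0.302138 / 0.231455 = -1.305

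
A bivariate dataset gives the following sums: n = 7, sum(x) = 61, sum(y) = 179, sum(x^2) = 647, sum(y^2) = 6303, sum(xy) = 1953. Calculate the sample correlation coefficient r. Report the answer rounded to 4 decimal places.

S_xy = nΣxy − ΣxΣy = 7·1953 − 61·179 = 13671 − 10919 = 2752
S_xx = nΣx² − (Σx)² = 7·647 − 61² = 4529 − 3721 = 808
S_yy = nΣy² − (Σy)² = 7·6303 − 179² = 44121 − 32041 = 12080
r = S_xy / √(S_xx·S_yy) = 2752 / √(808·12080) = 2752 / √9760640 = 2752 / 3124.2023 = 0.8809

0.8809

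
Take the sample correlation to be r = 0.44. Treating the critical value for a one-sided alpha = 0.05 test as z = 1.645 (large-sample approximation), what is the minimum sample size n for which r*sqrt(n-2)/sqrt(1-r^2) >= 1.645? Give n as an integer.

Need r·√(n−2)/√(1−r²) ≥ 1.645
√(n−2) ≥ 1.645·√(1−0.1936) / 0.44 = 1.645·0.897998 / 0.44 = 3.3573
n−2 ≥ 11.2715  ⇒  n ≥ 13.2715
Smallest integer n = 14

14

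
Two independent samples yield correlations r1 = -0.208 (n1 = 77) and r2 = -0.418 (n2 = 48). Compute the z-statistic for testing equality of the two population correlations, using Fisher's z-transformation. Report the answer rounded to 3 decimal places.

z1 = atanh(-0.208) = -0.211080,  z2 = atanh(-0.418) = -0.445266
SE = √(1/(n1−3) + 1/(n2−3)) = √(1/74 + 1/45) = √(0.0135135 + 0.0222222) = √0.0357357 = 0.189039
z = (z1 − z2)/SE = (-0.211080 − (-0.445266)) / 0.189039 = 0.234186 / 0.189039 = 1.239

1.239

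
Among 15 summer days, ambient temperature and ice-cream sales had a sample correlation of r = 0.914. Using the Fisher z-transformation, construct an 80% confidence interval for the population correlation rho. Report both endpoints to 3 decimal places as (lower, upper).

(0.828, 0.958)

Fisher z: z_r = atanh(r) = ½·ln((1+0.914)/(1−0.914)) = 1.551302
SE(z) = 1/√(n−3) = 1/√12 = 0.288675
80% ⇒ z* = 1.282; margin = 1.282·0.288675 = 0.370081
CI on z-scale: (1.181221, 1.921383)
Back-transform: tanh(1.181221) = 0.827836, tanh(1.921383) = 0.958031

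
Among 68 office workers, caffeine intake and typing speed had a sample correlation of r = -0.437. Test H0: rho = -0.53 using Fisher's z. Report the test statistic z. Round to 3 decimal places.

Fisher z: atanh(-0.437) = -0.468517, atanh(-0.53) = -0.590145
z = (z_r − z_0)·√(n−3) = (-0.468517 − (-0.590145))·√65 = 0.121628 · 8.062258 = 0.981

0.981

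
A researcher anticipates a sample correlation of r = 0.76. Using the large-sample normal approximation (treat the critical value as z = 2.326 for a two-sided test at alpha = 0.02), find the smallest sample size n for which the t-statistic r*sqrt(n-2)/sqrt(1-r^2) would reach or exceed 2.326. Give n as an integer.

6

Need r·√(n−2)/√(1−r²) ≥ 2.326
√(n−2) ≥ 2.326·√(1−0.5776) / 0.76 = 2.326·0.649923 / 0.76 = 1.9891
n−2 ≥ 3.9565  ⇒  n ≥ 5.9565
Smallest integer n = 6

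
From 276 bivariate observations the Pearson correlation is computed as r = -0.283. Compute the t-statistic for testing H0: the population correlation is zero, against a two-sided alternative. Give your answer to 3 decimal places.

-4.884

t = r·√(n−2) / √(1−r²) with r = -0.283, n = 276
  = -0.283·√274 / √(1 − 0.080089)
  = -0.283·16.552945 / 0.959120
  = -4.684483 / 0.959120 = -4.884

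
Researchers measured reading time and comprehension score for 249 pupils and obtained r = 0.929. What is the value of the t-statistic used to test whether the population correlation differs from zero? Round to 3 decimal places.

39.452

t = r·√(n−2) / √(1−r²) with r = 0.929, n = 249
  = 0.929·√247 / √(1 − 0.863041)
  = 0.929·15.716234 / 0.370080
  = 14.600381 / 0.370080 = 39.452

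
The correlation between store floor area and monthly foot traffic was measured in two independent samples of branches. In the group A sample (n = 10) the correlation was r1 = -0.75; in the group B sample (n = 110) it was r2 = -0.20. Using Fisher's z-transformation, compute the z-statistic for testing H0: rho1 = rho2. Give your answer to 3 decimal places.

z1 = atanh(-0.75) = -0.972955,  z2 = atanh(-0.20) = -0.202733
SE = √(1/(n1−3) + 1/(n2−3)) = √(1/7 + 1/107) = √(0.1428571 + 0.0093458) = √0.1522029 = 0.390132
z = (z1 − z2)/SE = (-0.972955 − (-0.202733)) / 0.390132 = -0.770222 / 0.390132 = -1.974

-1.974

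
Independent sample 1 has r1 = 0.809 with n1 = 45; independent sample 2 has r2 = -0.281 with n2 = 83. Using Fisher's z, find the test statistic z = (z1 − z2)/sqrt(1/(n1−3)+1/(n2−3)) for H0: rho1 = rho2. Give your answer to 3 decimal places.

7.415

z1 = atanh(0.809) = 1.124128,  z2 = atanh(-0.281) = -0.288767
SE = √(1/(n1−3) + 1/(n2−3)) = √(1/42 + 1/80) = √(0.0238095 + 0.0125000) = √0.0363095 = 0.190551
z = (z1 − z2)/SE = (1.124128 − (-0.288767)) / 0.190551 = 1.412895 / 0.190551 = 7.415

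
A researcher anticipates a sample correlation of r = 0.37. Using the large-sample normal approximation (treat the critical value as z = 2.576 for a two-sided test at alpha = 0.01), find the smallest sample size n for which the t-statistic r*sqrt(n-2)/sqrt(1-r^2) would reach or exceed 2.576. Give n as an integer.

44

r√(n−2)/√(1−r²) ≥ 2.576  ⇔  n−2 ≥ (2.576)²·(1−r²)/r²
(1−r²)/r² = (1−0.1369)/0.1369 = 6.3046
n ≥ 2 + 6.635776·6.3046 = 2 + 41.8359 = 43.8359
⌈43.8359⌉ = 44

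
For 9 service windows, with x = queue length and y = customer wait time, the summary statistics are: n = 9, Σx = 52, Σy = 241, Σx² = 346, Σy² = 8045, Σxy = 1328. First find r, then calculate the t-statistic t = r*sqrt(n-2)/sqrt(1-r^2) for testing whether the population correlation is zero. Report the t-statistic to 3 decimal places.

-0.652

S_xy = nΣxy − ΣxΣy = 9·1328 − 52·241 = 11952 − 12532 = -580
S_xx = nΣx² − (Σx)² = 9·346 − 52² = 3114 − 2704 = 410
S_yy = nΣy² − (Σy)² = 9·8045 − 241² = 72405 − 58081 = 14324
r = S_xy / √(S_xx·S_yy) = -580 / √(410·14324) = -580 / √5872840 = -580 / 2423.3943 = -0.2393
t = r·√(n−2)/√(1−r²) = -0.2393·√7 / √(1−0.057264) = -0.633128 / 0.970946 = -0.652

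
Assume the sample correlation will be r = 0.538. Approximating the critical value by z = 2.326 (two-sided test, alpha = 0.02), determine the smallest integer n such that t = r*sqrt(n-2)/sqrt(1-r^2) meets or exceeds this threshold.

r√(n−2)/√(1−r²) ≥ 2.326  ⇔  n−2 ≥ (2.326)²·(1−r²)/r²
(1−r²)/r² = (1−0.289444)/0.289444 = 2.4549
n ≥ 2 + 5.410276·2.4549 = 2 + 13.2817 = 15.2817
⌈15.2817⌉ = 16

16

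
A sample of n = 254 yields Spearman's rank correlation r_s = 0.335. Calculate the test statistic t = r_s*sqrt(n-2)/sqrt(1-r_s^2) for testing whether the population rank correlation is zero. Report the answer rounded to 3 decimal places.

5.644

1 − r_s² = 1 − 0.112225 = 0.887775;  √(1−r_s²) = 0.942218
√(n−2) = √252 = 15.874508
t = r_s·√(n−2)/√(1−r_s²) = 0.335 · 15.874508 / 0.942218 = 5.644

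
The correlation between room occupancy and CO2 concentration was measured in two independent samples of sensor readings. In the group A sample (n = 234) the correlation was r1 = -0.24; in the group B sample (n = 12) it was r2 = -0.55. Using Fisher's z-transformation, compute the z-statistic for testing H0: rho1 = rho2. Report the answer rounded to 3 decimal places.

Fisher z-transforms: z1 = atanh(-0.24) = -0.244774, z2 = atanh(-0.55) = -0.618381; difference d = 0.373607
Var(d) = 1/231 + 1/9 = 0.0043290 + 0.1111111 = 0.1154401
z = d/√Var(d) = 0.373607 / √0.1154401 = 0.373607 / 0.339765 = 1.100

1.100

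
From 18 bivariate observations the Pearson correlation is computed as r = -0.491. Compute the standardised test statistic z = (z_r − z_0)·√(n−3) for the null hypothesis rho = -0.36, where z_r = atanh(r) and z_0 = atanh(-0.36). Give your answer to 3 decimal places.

-0.622

z_r = atanh(-0.491) = -0.537377,  z_0 = atanh(-0.36) = -0.376886
SE = 1/√(n−3) = 1/√15 = 0.258199
z = (z_r − z_0)/SE = (-0.537377 − (-0.376886)) / 0.258199 = -0.160491 / 0.258199 = -0.622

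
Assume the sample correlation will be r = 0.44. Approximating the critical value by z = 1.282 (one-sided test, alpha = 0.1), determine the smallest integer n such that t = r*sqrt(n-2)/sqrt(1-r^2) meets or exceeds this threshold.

9

Need r·√(n−2)/√(1−r²) ≥ 1.282
√(n−2) ≥ 1.282·√(1−0.1936) / 0.44 = 1.282·0.897998 / 0.44 = 2.6164
n−2 ≥ 6.8455  ⇒  n ≥ 8.8455
Smallest integer n = 9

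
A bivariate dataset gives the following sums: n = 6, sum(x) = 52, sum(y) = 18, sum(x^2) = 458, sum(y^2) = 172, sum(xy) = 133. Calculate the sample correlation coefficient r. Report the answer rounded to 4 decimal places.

S_xy = nΣxy − ΣxΣy = 6·133 − 52·18 = 798 − 936 = -138
S_xx = nΣx² − (Σx)² = 6·458 − 52² = 2748 − 2704 = 44
S_yy = nΣy² − (Σy)² = 6·172 − 18² = 1032 − 324 = 708
r = S_xy / √(S_xx·S_yy) = -138 / √(44·708) = -138 / √31152 = -138 / 176.4993 = -0.7819

-0.7819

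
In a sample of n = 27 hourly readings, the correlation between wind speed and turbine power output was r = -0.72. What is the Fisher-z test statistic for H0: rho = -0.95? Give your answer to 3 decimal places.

4.527

Fisher z: atanh(-0.72) = -0.907645, atanh(-0.95) = -1.831781
z = (z_r − z_0)·√(n−3) = (-0.907645 − (-1.831781))·√24 = 0.924136 · 4.898979 = 4.527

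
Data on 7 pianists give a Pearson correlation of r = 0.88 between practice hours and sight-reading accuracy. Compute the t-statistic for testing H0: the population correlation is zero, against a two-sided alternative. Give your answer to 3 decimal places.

t = r·√(n−2) / √(1−r²) with r = 0.88, n = 7
  = 0.88·√5 / √(1 − 0.7744)
  = 0.88·2.236068 / 0.474974
  = 1.967740 / 0.474974 = 4.143

4.143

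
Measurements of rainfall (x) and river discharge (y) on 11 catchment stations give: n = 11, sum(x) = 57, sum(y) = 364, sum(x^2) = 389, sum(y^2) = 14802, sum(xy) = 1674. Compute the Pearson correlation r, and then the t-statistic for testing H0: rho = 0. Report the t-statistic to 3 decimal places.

-1.379

Numerator: nΣxy − (Σx)(Σy) = 11·1674 − (57)(364) = -2334
Denominator: √[(nΣx²−(Σx)²)(nΣy²−(Σy)²)]
  nΣx²−(Σx)² = 11·389 − 3249 = 1030;  nΣy²−(Σy)² = 11·14802 − 132496 = 30326
  √(1030·30326) = √31235780 = 5588.8979
r = -2334 / 5588.8979 = -0.4176
t = r·√(n−2)/√(1−r²) = -0.4176·√9 / √(1−0.174390) = -1.252800 / 0.908631 = -1.379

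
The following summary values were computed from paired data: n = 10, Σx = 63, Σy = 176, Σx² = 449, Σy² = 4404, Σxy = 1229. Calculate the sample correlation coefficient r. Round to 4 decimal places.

Numerator: nΣxy − (Σx)(Σy) = 10·1229 − (63)(176) = 1202
Denominator: √[(nΣx²−(Σx)²)(nΣy²−(Σy)²)]
  nΣx²−(Σx)² = 10·449 − 3969 = 521;  nΣy²−(Σy)² = 10·4404 − 30976 = 13064
  √(521·13064) = √6806344 = 2608.8971
r = 1202 / 2608.8971 = 0.4607

0.4607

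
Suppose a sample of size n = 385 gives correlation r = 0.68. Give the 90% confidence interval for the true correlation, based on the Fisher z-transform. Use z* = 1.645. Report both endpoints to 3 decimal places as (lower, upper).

z_r = atanh(0.68) = 0.829114;  SE = 1/√(n−3) = 1/√382 = 0.051164
z-limits: 0.829114 ± 1.645·0.051164 = 0.829114 ± 0.084165 = [0.744949, 0.913279]
ρ-limits: (tanh 0.744949, tanh 0.913279) = (0.632, 0.723)

(0.632, 0.723)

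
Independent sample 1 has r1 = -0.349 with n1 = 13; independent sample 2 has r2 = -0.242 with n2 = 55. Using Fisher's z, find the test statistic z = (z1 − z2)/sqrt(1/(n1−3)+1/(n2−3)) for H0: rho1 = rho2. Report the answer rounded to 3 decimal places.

Fisher z-transforms: z1 = atanh(-0.349) = -0.364305, z2 = atanh(-0.242) = -0.246897; difference d = -0.117408
Var(d) = 1/10 + 1/52 = 0.1000000 + 0.0192308 = 0.1192308
z = d/√Var(d) = -0.117408 / √0.1192308 = -0.117408 / 0.345298 = -0.340

-0.340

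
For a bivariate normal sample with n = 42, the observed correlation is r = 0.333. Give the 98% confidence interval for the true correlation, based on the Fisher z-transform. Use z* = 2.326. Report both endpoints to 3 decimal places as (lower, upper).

Fisher z: z_r = atanh(r) = ½·ln((1+0.333)/(1−0.333)) = 0.346199
SE(z) = 1/√(n−3) = 1/√39 = 0.160128
98% ⇒ z* = 2.326; margin = 2.326·0.160128 = 0.372458
CI on z-scale: (-0.026259, 0.718657)
Back-transform: tanh(-0.026259) = -0.026253, tanh(0.718657) = 0.616077

(-0.026, 0.616)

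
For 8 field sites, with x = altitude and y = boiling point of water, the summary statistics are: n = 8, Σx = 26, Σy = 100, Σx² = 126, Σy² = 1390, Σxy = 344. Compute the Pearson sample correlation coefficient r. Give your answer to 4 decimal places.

S_xy = nΣxy − ΣxΣy = 8·344 − 26·100 = 2752 − 2600 = 152
S_xx = nΣx² − (Σx)² = 8·126 − 26² = 1008 − 676 = 332
S_yy = nΣy² − (Σy)² = 8·1390 − 100² = 11120 − 10000 = 1120
r = S_xy / √(S_xx·S_yy) = 152 / √(332·1120) = 152 / √371840 = 152 / 609.7868 = 0.2493

0.2493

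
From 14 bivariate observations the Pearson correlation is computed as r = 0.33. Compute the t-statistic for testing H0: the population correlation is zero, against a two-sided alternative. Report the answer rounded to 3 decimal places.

1 − r² = 1 − 0.1089 = 0.8911;  √(1−r²) = 0.943981
√(n−2) = √12 = 3.464102
t = r·√(n−2)/√(1−r²) = 0.33 · 3.464102 / 0.943981 = 1.211

1.211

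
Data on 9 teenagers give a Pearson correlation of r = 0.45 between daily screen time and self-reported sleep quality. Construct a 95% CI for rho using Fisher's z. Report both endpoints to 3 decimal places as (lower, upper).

Fisher z: z_r = atanh(r) = ½·ln((1+0.45)/(1−0.45)) = 0.484700
SE(z) = 1/√(n−3) = 1/√6 = 0.408248
95% ⇒ z* = 1.960; margin = 1.960·0.408248 = 0.800166
CI on z-scale: (-0.315466, 1.284866)
Back-transform: tanh(-0.315466) = -0.305402, tanh(1.284866) = 0.857776

(-0.305, 0.858)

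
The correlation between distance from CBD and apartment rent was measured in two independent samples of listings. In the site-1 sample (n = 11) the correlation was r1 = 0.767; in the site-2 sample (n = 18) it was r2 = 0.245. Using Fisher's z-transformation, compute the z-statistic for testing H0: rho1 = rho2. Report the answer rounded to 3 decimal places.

z1 = atanh(0.767) = 1.013000,  z2 = atanh(0.245) = 0.250087
SE = √(1/(n1−3) + 1/(n2−3)) = √(1/8 + 1/15) = √(0.1250000 + 0.0666667) = √0.1916667 = 0.437798
z = (z1 − z2)/SE = (1.013000 − 0.250087) / 0.437798 = 0.762913 / 0.437798 = 1.743

1.743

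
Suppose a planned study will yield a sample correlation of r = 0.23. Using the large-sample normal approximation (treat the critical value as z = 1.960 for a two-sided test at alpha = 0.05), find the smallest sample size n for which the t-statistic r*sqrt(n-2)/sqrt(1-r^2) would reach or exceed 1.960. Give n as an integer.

71

Need r·√(n−2)/√(1−r²) ≥ 1.960
√(n−2) ≥ 1.960·√(1−0.0529) / 0.23 = 1.960·0.973191 / 0.23 = 8.2933
n−2 ≥ 68.7788  ⇒  n ≥ 70.7788
Smallest integer n = 71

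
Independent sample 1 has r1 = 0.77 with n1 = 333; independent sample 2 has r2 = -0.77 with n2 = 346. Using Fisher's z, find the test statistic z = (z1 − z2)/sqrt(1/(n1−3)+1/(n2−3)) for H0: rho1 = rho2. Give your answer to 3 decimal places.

Fisher z-transforms: z1 = atanh(0.77) = 1.020328, z2 = atanh(-0.77) = -1.020328; difference d = 2.040656
Var(d) = 1/330 + 1/343 = 0.0030303 + 0.0029155 = 0.0059458
z = d/√Var(d) = 2.040656 / √0.0059458 = 2.040656 / 0.077109 = 26.465

26.465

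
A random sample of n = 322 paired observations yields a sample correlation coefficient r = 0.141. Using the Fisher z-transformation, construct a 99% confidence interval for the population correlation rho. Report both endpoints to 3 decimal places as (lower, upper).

(-0.002, 0.279)

Fisher z: z_r = atanh(r) = ½·ln((1+0.141)/(1−0.141)) = 0.141946
SE(z) = 1/√(n−3) = 1/√319 = 0.055989
99% ⇒ z* = 2.576; margin = 2.576·0.055989 = 0.144228
CI on z-scale: (-0.002282, 0.286174)
Back-transform: tanh(-0.002282) = -0.002282, tanh(0.286174) = 0.278610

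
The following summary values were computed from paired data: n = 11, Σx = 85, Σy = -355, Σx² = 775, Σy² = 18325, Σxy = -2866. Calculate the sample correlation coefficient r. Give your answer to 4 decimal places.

Numerator: nΣxy − (Σx)(Σy) = 11·(-2866) − (85)(-355) = -1351
Denominator: √[(nΣx²−(Σx)²)(nΣy²−(Σy)²)]
  nΣx²−(Σx)² = 11·775 − 7225 = 1300;  nΣy²−(Σy)² = 11·18325 − 126025 = 75550
  √(1300·75550) = √98215000 = 9910.3481
r = -1351 / 9910.3481 = -0.1363

-0.1363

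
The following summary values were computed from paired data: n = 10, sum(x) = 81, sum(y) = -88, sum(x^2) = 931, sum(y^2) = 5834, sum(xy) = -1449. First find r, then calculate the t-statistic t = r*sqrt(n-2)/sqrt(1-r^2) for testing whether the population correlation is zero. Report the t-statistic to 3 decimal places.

-2.260

Numerator: nΣxy − (Σx)(Σy) = 10·(-1449) − (81)(-88) = -7362
Denominator: √[(nΣx²−(Σx)²)(nΣy²−(Σy)²)]
  nΣx²−(Σx)² = 10·931 − 6561 = 2749;  nΣy²−(Σy)² = 10·5834 − 7744 = 50596
  √(2749·50596) = √139088404 = 11793.5747
r = -7362 / 11793.5747 = -0.6242
t = r·√(n−2)/√(1−r²) = -0.6242·√8 / √(1−0.389626) = -1.765504 / 0.781264 = -2.260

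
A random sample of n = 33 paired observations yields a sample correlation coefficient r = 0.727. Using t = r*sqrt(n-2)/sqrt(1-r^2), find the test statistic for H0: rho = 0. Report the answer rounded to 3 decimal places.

1 − r² = 1 − 0.528529 = 0.471471;  √(1−r²) = 0.686637
√(n−2) = √31 = 5.567764
t = r·√(n−2)/√(1−r²) = 0.727 · 5.567764 / 0.686637 = 5.895

5.895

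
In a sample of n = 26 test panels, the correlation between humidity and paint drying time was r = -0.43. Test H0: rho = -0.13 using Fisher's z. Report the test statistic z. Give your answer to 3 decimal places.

Fisher z: atanh(-0.43) = -0.459897, atanh(-0.13) = -0.130740
z = (z_r − z_0)·√(n−3) = (-0.459897 − (-0.130740))·√23 = -0.329157 · 4.795832 = -1.579

-1.579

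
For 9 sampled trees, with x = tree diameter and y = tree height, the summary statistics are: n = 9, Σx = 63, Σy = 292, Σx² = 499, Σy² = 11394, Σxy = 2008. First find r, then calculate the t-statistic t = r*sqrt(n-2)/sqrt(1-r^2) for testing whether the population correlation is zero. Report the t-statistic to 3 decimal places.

-0.287

Numerator: nΣxy − (Σx)(Σy) = 9·2008 − (63)(292) = -324
Denominator: √[(nΣx²−(Σx)²)(nΣy²−(Σy)²)]
  nΣx²−(Σx)² = 9·499 − 3969 = 522;  nΣy²−(Σy)² = 9·11394 − 85264 = 17282
  √(522·17282) = √9021204 = 3003.5319
r = -324 / 3003.5319 = -0.1079
t = r·√(n−2)/√(1−r²) = -0.1079·√7 / √(1−0.011642) = -0.285477 / 0.994162 = -0.287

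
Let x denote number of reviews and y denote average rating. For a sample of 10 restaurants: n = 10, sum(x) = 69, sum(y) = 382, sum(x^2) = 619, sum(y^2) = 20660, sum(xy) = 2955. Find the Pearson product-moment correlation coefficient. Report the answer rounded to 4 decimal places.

0.3428

S_xy = nΣxy − ΣxΣy = 10·2955 − 69·382 = 29550 − 26358 = 3192
S_xx = nΣx² − (Σx)² = 10·619 − 69² = 6190 − 4761 = 1429
S_yy = nΣy² − (Σy)² = 10·20660 − 382² = 206600 − 145924 = 60676
r = S_xy / √(S_xx·S_yy) = 3192 / √(1429·60676) = 3192 / √86706004 = 3192 / 9311.6059 = 0.3428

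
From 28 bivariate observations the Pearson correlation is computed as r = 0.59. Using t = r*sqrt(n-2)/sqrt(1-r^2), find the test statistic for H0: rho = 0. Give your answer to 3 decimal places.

3.726

t = r·√(n−2) / √(1−r²) with r = 0.59, n = 28
  = 0.59·√26 / √(1 − 0.3481)
  = 0.59·5.099020 / 0.807403
  = 3.008422 / 0.807403 = 3.726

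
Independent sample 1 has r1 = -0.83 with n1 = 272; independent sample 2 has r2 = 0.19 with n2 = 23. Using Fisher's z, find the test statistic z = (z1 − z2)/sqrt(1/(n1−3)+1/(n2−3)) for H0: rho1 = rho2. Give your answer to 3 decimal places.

-5.956

Fisher z-transforms: z1 = atanh(-0.83) = -1.188136, z2 = atanh(0.19) = 0.192337; difference d = -1.380473
Var(d) = 1/269 + 1/20 = 0.0037175 + 0.0500000 = 0.0537175
z = d/√Var(d) = -1.380473 / √0.0537175 = -1.380473 / 0.231770 = -5.956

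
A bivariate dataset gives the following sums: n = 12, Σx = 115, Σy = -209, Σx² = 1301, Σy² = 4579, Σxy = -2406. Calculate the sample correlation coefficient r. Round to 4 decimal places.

S_xy = nΣxy − ΣxΣy = 12·(-2406) − 115·(-209) = -28872 − (-24035) = -4837
S_xx = nΣx² − (Σx)² = 12·1301 − 115² = 15612 − 13225 = 2387
S_yy = nΣy² − (Σy)² = 12·4579 − (-209)² = 54948 − 43681 = 11267
r = S_xy / √(S_xx·S_yy) = -4837 / √(2387·11267) = -4837 / √26894329 = -4837 / 5185.9743 = -0.9327

-0.9327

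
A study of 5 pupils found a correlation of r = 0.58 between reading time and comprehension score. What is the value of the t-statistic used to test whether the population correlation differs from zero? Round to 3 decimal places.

1.233

1 − r² = 1 − 0.3364 = 0.6636;  √(1−r²) = 0.814616
√(n−2) = √3 = 1.732051
t = r·√(n−2)/√(1−r²) = 0.58 · 1.732051 / 0.814616 = 1.233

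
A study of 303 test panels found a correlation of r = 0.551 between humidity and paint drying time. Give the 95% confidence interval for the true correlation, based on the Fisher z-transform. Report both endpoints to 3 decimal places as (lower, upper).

(0.467, 0.625)

z_r = atanh(0.551) = 0.619816;  SE = 1/√(n−3) = 1/√300 = 0.057735
z-limits: 0.619816 ± 1.960·0.057735 = 0.619816 ± 0.113161 = [0.506655, 0.732977]
ρ-limits: (tanh 0.506655, tanh 0.732977) = (0.467, 0.625)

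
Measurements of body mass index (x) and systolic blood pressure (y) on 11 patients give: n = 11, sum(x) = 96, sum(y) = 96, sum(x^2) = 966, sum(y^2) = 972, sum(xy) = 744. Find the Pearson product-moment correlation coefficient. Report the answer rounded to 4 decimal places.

-0.7154

Numerator: nΣxy − (Σx)(Σy) = 11·744 − (96)(96) = -1032
Denominator: √[(nΣx²−(Σx)²)(nΣy²−(Σy)²)]
  nΣx²−(Σx)² = 11·966 − 9216 = 1410;  nΣy²−(Σy)² = 11·972 − 9216 = 1476
  √(1410·1476) = √2081160 = 1442.6226
r = -1032 / 1442.6226 = -0.7154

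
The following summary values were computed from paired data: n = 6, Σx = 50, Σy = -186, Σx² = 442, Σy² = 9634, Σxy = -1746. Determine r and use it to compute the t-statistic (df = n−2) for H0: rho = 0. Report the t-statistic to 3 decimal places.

S_xy = nΣxy − ΣxΣy = 6·(-1746) − 50·(-186) = -10476 − (-9300) = -1176
S_xx = nΣx² − (Σx)² = 6·442 − 50² = 2652 − 2500 = 152
S_yy = nΣy² − (Σy)² = 6·9634 − (-186)² = 57804 − 34596 = 23208
r = S_xy / √(S_xx·S_yy) = -1176 / √(152·23208) = -1176 / √3527616 = -1176 / 1878.1949 = -0.6261
t = r·√(n−2)/√(1−r²) = -0.6261·√4 / √(1−0.392001) = -1.252200 / 0.779743 = -1.606

-1.606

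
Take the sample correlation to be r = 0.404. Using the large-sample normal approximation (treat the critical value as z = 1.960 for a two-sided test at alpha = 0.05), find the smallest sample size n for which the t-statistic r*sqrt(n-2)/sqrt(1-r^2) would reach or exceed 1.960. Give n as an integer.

22

r√(n−2)/√(1−r²) ≥ 1.960  ⇔  n−2 ≥ (1.960)²·(1−r²)/r²
(1−r²)/r² = (1−0.163216)/0.163216 = 5.1269
n ≥ 2 + 3.8416·5.1269 = 2 + 19.6955 = 21.6955
⌈21.6955⌉ = 22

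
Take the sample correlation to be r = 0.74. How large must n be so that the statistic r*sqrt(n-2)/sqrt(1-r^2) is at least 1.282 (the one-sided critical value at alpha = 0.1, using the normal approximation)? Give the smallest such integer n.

4

Need r·√(n−2)/√(1−r²) ≥ 1.282
√(n−2) ≥ 1.282·√(1−0.5476) / 0.74 = 1.282·0.672607 / 0.74 = 1.1652
n−2 ≥ 1.3577  ⇒  n ≥ 3.3577
Smallest integer n = 4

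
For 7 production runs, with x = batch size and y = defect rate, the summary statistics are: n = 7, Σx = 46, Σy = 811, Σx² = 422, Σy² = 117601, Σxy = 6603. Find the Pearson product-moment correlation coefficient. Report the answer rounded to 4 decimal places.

0.7570

S_xy = nΣxy − ΣxΣy = 7·6603 − 46·811 = 46221 − 37306 = 8915
S_xx = nΣx² − (Σx)² = 7·422 − 46² = 2954 − 2116 = 838
S_yy = nΣy² − (Σy)² = 7·117601 − 811² = 823207 − 657721 = 165486
r = S_xy / √(S_xx·S_yy) = 8915 / √(838·165486) = 8915 / √138677268 = 8915 / 11776.1313 = 0.7570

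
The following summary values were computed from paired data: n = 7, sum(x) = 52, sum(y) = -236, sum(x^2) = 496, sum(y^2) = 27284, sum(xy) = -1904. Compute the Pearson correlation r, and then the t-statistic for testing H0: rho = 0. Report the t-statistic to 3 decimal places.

-0.233

S_xy = nΣxy − ΣxΣy = 7·(-1904) − 52·(-236) = -13328 − (-12272) = -1056
S_xx = nΣx² − (Σx)² = 7·496 − 52² = 3472 − 2704 = 768
S_yy = nΣy² − (Σy)² = 7·27284 − (-236)² = 190988 − 55696 = 135292
r = S_xy / √(S_xx·S_yy) = -1056 / √(768·135292) = -1056 / √103904256 = -1056 / 10193.3437 = -0.1036
t = r·√(n−2)/√(1−r²) = -0.1036·√5 / √(1−0.010733) = -0.231657 / 0.994619 = -0.233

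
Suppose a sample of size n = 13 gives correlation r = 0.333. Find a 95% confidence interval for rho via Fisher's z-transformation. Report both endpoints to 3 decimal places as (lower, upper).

Fisher z: z_r = atanh(r) = ½·ln((1+0.333)/(1−0.333)) = 0.346199
SE(z) = 1/√(n−3) = 1/√10 = 0.316228
95% ⇒ z* = 1.960; margin = 1.960·0.316228 = 0.619807
CI on z-scale: (-0.273608, 0.966006)
Back-transform: tanh(-0.273608) = -0.266979, tanh(0.966006) = 0.746944

(-0.267, 0.747)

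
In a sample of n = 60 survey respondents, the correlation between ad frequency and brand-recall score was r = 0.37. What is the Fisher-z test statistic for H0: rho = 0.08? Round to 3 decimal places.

Fisher z: atanh(0.37) = 0.388423, atanh(0.08) = 0.080171
z = (z_r − z_0)·√(n−3) = (0.388423 − 0.080171)·√57 = 0.308252 · 7.549834 = 2.327

2.327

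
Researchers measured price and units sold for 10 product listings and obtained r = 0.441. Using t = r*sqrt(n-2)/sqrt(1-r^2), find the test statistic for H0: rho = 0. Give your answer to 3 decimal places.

1 − r² = 1 − 0.194481 = 0.805519;  √(1−r²) = 0.897507
√(n−2) = √8 = 2.828427
t = r·√(n−2)/√(1−r²) = 0.441 · 2.828427 / 0.897507 = 1.390

1.390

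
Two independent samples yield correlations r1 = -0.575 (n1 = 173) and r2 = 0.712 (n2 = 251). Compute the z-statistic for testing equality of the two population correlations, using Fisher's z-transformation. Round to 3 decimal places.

z1 = atanh(-0.575) = -0.654961,  z2 = atanh(0.712) = 0.891229
SE = √(1/(n1−3) + 1/(n2−3)) = √(1/170 + 1/248) = √(0.0058824 + 0.0040323) = √0.0099147 = 0.099573
z = (z1 − z2)/SE = (-0.654961 − 0.891229) / 0.099573 = -1.546190 / 0.099573 = -15.528

-15.528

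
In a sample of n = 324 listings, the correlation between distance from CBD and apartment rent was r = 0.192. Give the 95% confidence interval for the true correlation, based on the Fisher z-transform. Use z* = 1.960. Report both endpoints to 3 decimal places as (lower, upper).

z_r = atanh(0.192) = 0.194413;  SE = 1/√(n−3) = 1/√321 = 0.055815
z-limits: 0.194413 ± 1.960·0.055815 = 0.194413 ± 0.109397 = [0.085016, 0.303810]
ρ-limits: (tanh 0.085016, tanh 0.303810) = (0.085, 0.295)

(0.085, 0.295)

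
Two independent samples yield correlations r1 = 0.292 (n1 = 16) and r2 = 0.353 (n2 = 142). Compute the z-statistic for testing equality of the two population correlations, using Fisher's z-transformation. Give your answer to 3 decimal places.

-0.235

z1 = atanh(0.292) = 0.300751,  z2 = atanh(0.353) = 0.368867
SE = √(1/(n1−3) + 1/(n2−3)) = √(1/13 + 1/139) = √(0.0769231 + 0.0071942) = √0.0841173 = 0.290030
z = (z1 − z2)/SE = (0.300751 − 0.368867) / 0.290030 = -0.068116 / 0.290030 = -0.235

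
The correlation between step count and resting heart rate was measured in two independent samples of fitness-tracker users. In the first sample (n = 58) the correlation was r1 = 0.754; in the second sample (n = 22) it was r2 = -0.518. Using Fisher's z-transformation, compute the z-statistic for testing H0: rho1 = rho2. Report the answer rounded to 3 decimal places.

Fisher z-transforms: z1 = atanh(0.754) = 0.982161, z2 = atanh(-0.518) = -0.573602; difference d = 1.555763
Var(d) = 1/55 + 1/19 = 0.0181818 + 0.0526316 = 0.0708134
z = d/√Var(d) = 1.555763 / √0.0708134 = 1.555763 / 0.266108 = 5.846

5.846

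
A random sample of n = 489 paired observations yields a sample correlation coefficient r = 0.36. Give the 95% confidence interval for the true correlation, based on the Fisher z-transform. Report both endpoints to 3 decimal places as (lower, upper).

z_r = atanh(0.36) = 0.376886;  SE = 1/√(n−3) = 1/√486 = 0.045361
z-limits: 0.376886 ± 1.960·0.045361 = 0.376886 ± 0.088908 = [0.287978, 0.465794]
ρ-limits: (tanh 0.287978, tanh 0.465794) = (0.280, 0.435)

(0.280, 0.435)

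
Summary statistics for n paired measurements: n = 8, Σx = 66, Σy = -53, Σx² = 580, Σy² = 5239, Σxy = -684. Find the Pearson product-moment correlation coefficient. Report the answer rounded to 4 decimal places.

-0.5924

S_xy = nΣxy − ΣxΣy = 8·(-684) − 66·(-53) = -5472 − (-3498) = -1974
S_xx = nΣx² − (Σx)² = 8·580 − 66² = 4640 − 4356 = 284
S_yy = nΣy² − (Σy)² = 8·5239 − (-53)² = 41912 − 2809 = 39103
r = S_xy / √(S_xx·S_yy) = -1974 / √(284·39103) = -1974 / √11105252 = -1974 / 3332.4544 = -0.5924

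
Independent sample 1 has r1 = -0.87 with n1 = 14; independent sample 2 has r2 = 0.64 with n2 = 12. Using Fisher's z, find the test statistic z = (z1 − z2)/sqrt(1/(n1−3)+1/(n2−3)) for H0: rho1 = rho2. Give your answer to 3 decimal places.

-4.653

z1 = atanh(-0.87) = -1.333080,  z2 = atanh(0.64) = 0.758174
SE = √(1/(n1−3) + 1/(n2−3)) = √(1/11 + 1/9) = √(0.0909091 + 0.1111111) = √0.2020202 = 0.449467
z = (z1 − z2)/SE = (-1.333080 − 0.758174) / 0.449467 = -2.091254 / 0.449467 = -4.653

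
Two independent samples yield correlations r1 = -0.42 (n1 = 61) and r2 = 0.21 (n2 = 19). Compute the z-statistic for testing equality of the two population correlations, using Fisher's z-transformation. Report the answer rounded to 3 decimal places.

-2.340

z1 = atanh(-0.42) = -0.447692,  z2 = atanh(0.21) = 0.213171
SE = √(1/(n1−3) + 1/(n2−3)) = √(1/58 + 1/16) = √(0.0172414 + 0.0625000) = √0.0797414 = 0.282385
z = (z1 − z2)/SE = (-0.447692 − 0.213171) / 0.282385 = -0.660863 / 0.282385 = -2.340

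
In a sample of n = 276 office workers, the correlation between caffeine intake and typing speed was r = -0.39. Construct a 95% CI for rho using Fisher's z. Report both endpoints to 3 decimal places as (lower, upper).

(-0.486, -0.285)

z_r = atanh(-0.39) = -0.411800;  SE = 1/√(n−3) = 1/√273 = 0.060523
z-limits: -0.411800 ± 1.960·0.060523 = -0.411800 ± 0.118625 = [-0.530425, -0.293175]
ρ-limits: (tanh -0.530425, tanh -0.293175) = (-0.486, -0.285)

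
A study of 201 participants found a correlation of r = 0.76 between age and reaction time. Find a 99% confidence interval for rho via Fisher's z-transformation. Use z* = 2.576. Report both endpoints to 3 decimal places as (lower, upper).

(0.671, 0.827)

z_r = atanh(0.76) = 0.996215;  SE = 1/√(n−3) = 1/√198 = 0.071067
z-limits: 0.996215 ± 2.576·0.071067 = 0.996215 ± 0.183069 = [0.813146, 1.179284]
ρ-limits: (tanh 0.813146, tanh 1.179284) = (0.671, 0.827)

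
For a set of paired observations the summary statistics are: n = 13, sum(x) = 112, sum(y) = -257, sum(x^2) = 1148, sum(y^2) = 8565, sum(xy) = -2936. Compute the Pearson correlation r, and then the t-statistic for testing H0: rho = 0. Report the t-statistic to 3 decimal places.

Numerator: nΣxy − (Σx)(Σy) = 13·(-2936) − (112)(-257) = -9384
Denominator: √[(nΣx²−(Σx)²)(nΣy²−(Σy)²)]
  nΣx²−(Σx)² = 13·1148 − 12544 = 2380;  nΣy²−(Σy)² = 13·8565 − 66049 = 45296
  √(2380·45296) = √107804480 = 10382.8936
r = -9384 / 10382.8936 = -0.9038
t = r·√(n−2)/√(1−r²) = -0.9038·√11 / √(1−0.816854) = -2.997565 / 0.427956 = -7.004

-7.004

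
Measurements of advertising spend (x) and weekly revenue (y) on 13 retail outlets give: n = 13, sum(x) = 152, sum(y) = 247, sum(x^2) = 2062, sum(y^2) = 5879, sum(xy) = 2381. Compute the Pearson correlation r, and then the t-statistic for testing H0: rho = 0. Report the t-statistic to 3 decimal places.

-5.920

Numerator: nΣxy − (Σx)(Σy) = 13·2381 − (152)(247) = -6591
Denominator: √[(nΣx²−(Σx)²)(nΣy²−(Σy)²)]
  nΣx²−(Σx)² = 13·2062 − 23104 = 3702;  nΣy²−(Σy)² = 13·5879 − 61009 = 15418
  √(3702·15418) = √57077436 = 7554.9610
r = -6591 / 7554.9610 = -0.8724
t = r·√(n−2)/√(1−r²) = -0.8724·√11 / √(1−0.761082) = -2.893423 / 0.488792 = -5.920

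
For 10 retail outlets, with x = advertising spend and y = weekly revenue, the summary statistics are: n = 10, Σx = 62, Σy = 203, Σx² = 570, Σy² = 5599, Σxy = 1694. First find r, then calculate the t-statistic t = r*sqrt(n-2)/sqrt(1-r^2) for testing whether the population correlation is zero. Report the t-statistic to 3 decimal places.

4.230

Numerator: nΣxy − (Σx)(Σy) = 10·1694 − (62)(203) = 4354
Denominator: √[(nΣx²−(Σx)²)(nΣy²−(Σy)²)]
  nΣx²−(Σx)² = 10·570 − 3844 = 1856;  nΣy²−(Σy)² = 10·5599 − 41209 = 14781
  √(1856·14781) = √27433536 = 5237.7033
r = 4354 / 5237.7033 = 0.8313
t = r·√(n−2)/√(1−r²) = 0.8313·√8 / √(1−0.691060) = 2.351271 / 0.555824 = 4.230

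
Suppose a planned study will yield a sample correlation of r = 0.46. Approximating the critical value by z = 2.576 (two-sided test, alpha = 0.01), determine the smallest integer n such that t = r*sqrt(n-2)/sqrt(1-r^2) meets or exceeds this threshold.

r√(n−2)/√(1−r²) ≥ 2.576  ⇔  n−2 ≥ (2.576)²·(1−r²)/r²
(1−r²)/r² = (1−0.2116)/0.2116 = 3.7259
n ≥ 2 + 6.635776·3.7259 = 2 + 24.7242 = 26.7242
⌈26.7242⌉ = 27

27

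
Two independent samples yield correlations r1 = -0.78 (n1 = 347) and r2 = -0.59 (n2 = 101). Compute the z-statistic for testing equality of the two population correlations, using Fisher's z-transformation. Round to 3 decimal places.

z1 = atanh(-0.78) = -1.045371,  z2 = atanh(-0.59) = -0.677666
SE = √(1/(n1−3) + 1/(n2−3)) = √(1/344 + 1/98) = √(0.0029070 + 0.0102041) = √0.0131111 = 0.114504
z = (z1 − z2)/SE = (-1.045371 − (-0.677666)) / 0.114504 = -0.367705 / 0.114504 = -3.211

-3.211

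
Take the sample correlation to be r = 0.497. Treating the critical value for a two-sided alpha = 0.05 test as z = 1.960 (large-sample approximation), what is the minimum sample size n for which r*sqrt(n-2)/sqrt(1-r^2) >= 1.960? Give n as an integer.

14

Need r·√(n−2)/√(1−r²) ≥ 1.960
√(n−2) ≥ 1.960·√(1−0.247009) / 0.497 = 1.960·0.867751 / 0.497 = 3.4221
n−2 ≥ 11.7108  ⇒  n ≥ 13.7108
Smallest integer n = 14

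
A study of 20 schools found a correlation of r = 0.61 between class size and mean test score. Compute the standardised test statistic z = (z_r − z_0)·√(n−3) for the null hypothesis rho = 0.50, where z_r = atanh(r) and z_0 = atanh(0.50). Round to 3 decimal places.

Fisher z: atanh(0.61) = 0.708921, atanh(0.50) = 0.549306
z = (z_r − z_0)·√(n−3) = (0.708921 − 0.549306)·√17 = 0.159615 · 4.123106 = 0.658

0.658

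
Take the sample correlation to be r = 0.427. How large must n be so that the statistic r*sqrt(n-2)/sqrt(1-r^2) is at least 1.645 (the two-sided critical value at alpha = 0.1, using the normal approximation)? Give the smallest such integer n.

15

r√(n−2)/√(1−r²) ≥ 1.645  ⇔  n−2 ≥ (1.645)²·(1−r²)/r²
(1−r²)/r² = (1−0.182329)/0.182329 = 4.4846
n ≥ 2 + 2.706025·4.4846 = 2 + 12.1354 = 14.1354
⌈14.1354⌉ = 15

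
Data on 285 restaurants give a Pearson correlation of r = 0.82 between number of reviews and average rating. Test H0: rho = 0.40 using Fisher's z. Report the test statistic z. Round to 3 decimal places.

z_r = atanh(0.82) = 1.156817,  z_0 = atanh(0.40) = 0.423649
SE = 1/√(n−3) = 1/√282 = 0.059549
z = (z_r − z_0)/SE = (1.156817 − 0.423649) / 0.059549 = 0.733168 / 0.059549 = 12.312

12.312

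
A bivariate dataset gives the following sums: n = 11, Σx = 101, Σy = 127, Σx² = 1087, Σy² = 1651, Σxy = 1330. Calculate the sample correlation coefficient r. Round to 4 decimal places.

0.9545

Numerator: nΣxy − (Σx)(Σy) = 11·1330 − (101)(127) = 1803
Denominator: √[(nΣx²−(Σx)²)(nΣy²−(Σy)²)]
  nΣx²−(Σx)² = 11·1087 − 10201 = 1756;  nΣy²−(Σy)² = 11·1651 − 16129 = 2032
  √(1756·2032) = √3568192 = 1888.9659
r = 1803 / 1888.9659 = 0.9545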